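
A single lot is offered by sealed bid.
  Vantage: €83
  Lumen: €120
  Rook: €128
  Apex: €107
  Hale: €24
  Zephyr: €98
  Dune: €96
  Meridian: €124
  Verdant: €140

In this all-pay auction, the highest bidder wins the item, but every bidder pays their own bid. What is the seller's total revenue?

All-pay auction: the highest bidder wins the item, but every bidder pays their own bid.
Bids in order: 140 (Verdant) > 128 (Rook) > 124 (Meridian) > 120 (Lumen) > 107 (Apex) > 98 (Zephyr) > …
Every bidder forfeits their bid regardless of winning.
Revenue = 83 + 120 + 128 + 107 + 24 + 98 + 96 + 124 + 140 = €920.

Total revenue: €920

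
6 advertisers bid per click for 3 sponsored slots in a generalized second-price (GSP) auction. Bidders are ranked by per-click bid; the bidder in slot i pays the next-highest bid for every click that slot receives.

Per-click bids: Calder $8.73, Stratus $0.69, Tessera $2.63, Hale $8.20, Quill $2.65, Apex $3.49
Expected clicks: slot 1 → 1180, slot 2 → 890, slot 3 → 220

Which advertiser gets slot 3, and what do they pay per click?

Ranked by bid: $8.73 (Calder) > $8.20 (Hale) > $3.49 (Apex) > $2.65 (Quill) > …
Slot 3 goes to the third-ranked bidder, Apex, who pays the next bid down: $2.65/click.

Apex; $2.65 per click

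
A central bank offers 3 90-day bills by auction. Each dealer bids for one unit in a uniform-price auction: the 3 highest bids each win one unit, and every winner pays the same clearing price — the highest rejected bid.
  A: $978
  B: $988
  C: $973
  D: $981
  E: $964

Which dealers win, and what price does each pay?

B, D, A; each pays $973

Sorting: 988 (B), 981 (D), 978 (A), 973 (C), 964 (E)
Winners (3 units): B, D, A.
First losing bid is C's $973, which sets the uniform price.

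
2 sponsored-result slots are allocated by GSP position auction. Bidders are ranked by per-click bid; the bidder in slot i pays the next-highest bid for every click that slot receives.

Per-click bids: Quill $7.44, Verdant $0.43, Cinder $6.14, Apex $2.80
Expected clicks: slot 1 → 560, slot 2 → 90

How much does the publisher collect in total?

Sorting advertisers: $7.44 (Quill) > $6.14 (Cinder) > $2.80 (Apex) > …
Slot 1: Quill pays $6.14 × 560 = $3438.40
Slot 2: Cinder pays $2.80 × 90 = $252.00
Total = $3690.40

Total revenue: $3690.40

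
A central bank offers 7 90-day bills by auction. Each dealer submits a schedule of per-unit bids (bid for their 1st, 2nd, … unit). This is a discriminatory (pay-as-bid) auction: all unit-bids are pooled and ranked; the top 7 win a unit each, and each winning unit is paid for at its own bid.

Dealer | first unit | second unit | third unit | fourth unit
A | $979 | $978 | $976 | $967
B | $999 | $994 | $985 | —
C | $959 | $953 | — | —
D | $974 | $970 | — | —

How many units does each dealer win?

A 3, B 3, D 1

Pooled unit-bids ranked (top 7): 999 (B-1), 994 (B-2), 985 (B-3), 979 (A-1), 978 (A-2), 976 (A-3), 974 (D-1)
Next rejected bid: $970 (not a price — pay-as-bid).
Allocation: A 3, B 3, D 1.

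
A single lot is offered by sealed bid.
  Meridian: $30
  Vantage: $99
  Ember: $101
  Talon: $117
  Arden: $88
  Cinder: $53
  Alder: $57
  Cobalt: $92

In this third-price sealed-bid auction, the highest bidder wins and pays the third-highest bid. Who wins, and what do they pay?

Sorting bids: 117 (Talon) > 101 (Ember) > 99 (Vantage) > 92 (Cobalt) > 88 (Arden) > 57 (Alder) > …
Talon wins; payment is bid #3 in the ranking = $99.

Talon pays $99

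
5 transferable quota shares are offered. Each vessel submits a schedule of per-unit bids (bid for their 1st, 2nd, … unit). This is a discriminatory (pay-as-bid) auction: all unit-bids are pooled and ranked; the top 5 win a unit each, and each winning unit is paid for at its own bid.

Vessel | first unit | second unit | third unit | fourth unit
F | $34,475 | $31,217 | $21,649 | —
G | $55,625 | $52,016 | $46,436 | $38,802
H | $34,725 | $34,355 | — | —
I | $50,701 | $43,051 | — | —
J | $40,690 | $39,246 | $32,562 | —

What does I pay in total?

I pays $93,752

All unit-bids, highest first — top 5: 55,625 (G-1), 52,016 (G-2), 50,701 (I-1), 46,436 (G-3), 43,051 (I-2)
Next rejected bid: $40,690 (not a price — pay-as-bid).
I's winning unit-bids: 50,701 + 43,051 = $93,752.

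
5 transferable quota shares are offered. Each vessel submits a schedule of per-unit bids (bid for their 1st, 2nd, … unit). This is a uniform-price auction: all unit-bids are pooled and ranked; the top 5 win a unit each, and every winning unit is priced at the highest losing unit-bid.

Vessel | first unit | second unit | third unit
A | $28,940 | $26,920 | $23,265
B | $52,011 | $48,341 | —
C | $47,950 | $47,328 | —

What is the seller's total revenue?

Total revenue: $134,600

Merging the schedules and taking the best 5: 52,011 (B-1), 48,341 (B-2), 47,950 (C-1), 47,328 (C-2), 28,940 (A-1)
The (k+1)-th unit-bid is $26,920.
Allocation: A 1, B 2, C 2. Every unit priced at $26,920.
Revenue = 5 × 26,920 = $134,600.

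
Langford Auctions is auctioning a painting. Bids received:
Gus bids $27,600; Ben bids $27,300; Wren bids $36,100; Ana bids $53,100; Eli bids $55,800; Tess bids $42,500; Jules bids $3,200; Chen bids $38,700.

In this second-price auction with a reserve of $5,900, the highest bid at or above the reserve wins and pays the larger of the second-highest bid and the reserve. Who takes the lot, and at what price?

Rule: the highest bid at or above the reserve wins and pays the larger of the second-highest bid and the reserve.
Bids in order: 55,800 (Eli) > 53,100 (Ana) > 42,500 (Tess) > 38,700 (Chen) > 36,100 (Wren) > 27,600 (Gus) > …
Eli has the top bid at or above the reserve ($55,800).
Second-highest bid $53,100 exceeds the reserve $5,900 → payment $53,100.

Eli pays $53,100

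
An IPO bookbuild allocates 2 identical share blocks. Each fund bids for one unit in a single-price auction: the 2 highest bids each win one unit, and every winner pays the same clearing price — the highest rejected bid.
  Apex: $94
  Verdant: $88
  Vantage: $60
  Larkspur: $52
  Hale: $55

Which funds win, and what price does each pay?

Ordering the bids: 94 (Apex), 88 (Verdant), 60 (Vantage), 55 (Hale), …
The 2 highest are Apex, Verdant.
Highest unsuccessful bid: $60 → clearing price.

Apex, Verdant; each pays $60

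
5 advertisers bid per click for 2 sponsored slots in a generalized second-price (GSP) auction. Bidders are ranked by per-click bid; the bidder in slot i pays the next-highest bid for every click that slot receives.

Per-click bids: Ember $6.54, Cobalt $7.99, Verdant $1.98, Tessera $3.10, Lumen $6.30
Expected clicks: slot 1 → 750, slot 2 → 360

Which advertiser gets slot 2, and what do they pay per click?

Ember; $6.30 per click

Ranked by bid: $7.99 (Cobalt) > $6.54 (Ember) > $6.30 (Lumen) > …
Slot 2 goes to the second-ranked bidder, Ember, who pays the next bid down: $6.30/click.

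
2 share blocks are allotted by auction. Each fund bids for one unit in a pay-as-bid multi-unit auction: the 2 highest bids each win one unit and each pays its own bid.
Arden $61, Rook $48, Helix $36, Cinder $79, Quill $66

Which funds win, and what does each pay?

Bids ranked high→low: 79 (Cinder), 66 (Quill), 61 (Arden), 48 (Rook), …
Top 2: Cinder, Quill.
Each winner pays its own bid: Cinder $79, Quill $66.

Cinder $79, Quill $66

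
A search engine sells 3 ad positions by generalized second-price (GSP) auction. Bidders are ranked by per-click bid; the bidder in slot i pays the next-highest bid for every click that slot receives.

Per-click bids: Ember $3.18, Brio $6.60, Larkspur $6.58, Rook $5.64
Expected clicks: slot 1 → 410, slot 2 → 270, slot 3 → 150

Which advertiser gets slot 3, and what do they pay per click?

Rook; $3.18 per click

Per-click bids in order: $6.60 (Brio) > $6.58 (Larkspur) > $5.64 (Rook) > $3.18 (Ember)
Slot 3 goes to the third-ranked bidder, Rook, who pays the next bid down: $3.18/click.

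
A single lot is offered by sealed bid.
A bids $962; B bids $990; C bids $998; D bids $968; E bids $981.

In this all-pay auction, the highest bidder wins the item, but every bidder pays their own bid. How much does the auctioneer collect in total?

Total revenue: $4,899

Bids ranked: 998 (C) > 990 (B) > 981 (E) > 968 (D) > 962 (A)
C wins with the top bid; all bids are sunk regardless.
Every bidder forfeits their bid regardless of winning.
Revenue = 962 + 990 + 998 + 968 + 981 = $4,899.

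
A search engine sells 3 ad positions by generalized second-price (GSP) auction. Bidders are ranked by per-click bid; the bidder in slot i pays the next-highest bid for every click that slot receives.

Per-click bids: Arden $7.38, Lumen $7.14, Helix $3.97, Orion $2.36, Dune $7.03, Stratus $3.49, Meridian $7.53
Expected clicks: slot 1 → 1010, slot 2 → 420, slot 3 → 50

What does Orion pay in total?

Sorting advertisers: $7.53 (Meridian) > $7.38 (Arden) > $7.14 (Lumen) > $7.03 (Dune) > …
Orion ranks below slot 3 → no slot, pays nothing.

Orion pays $0.00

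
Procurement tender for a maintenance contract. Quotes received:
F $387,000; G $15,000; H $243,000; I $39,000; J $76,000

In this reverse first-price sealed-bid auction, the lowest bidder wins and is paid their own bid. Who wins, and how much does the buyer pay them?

G is paid $15,000

Rule: the lowest bidder wins and is paid their own bid.
Sorting bids: 15,000 (G) < 39,000 (I) < 76,000 (J) < 243,000 (H) < 387,000 (F)
G is lowest → is paid own bid, $15,000.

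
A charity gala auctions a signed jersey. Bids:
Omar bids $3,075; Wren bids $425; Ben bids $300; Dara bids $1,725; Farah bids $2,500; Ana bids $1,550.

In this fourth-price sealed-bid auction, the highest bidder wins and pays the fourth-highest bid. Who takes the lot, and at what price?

Sorting bids: 3,075 (Omar) > 2,500 (Farah) > 1,725 (Dara) > 1,550 (Ana) > 425 (Wren) > 300 (Ben)
Omar wins; payment is bid #4 in the ranking = $1,550.

Omar pays $1,550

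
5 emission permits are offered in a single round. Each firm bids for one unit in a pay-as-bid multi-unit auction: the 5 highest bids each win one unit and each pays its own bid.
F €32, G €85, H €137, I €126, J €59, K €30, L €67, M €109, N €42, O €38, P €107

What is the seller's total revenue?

Sorting: 137 (H), 126 (I), 109 (M), 107 (P), 85 (G), 67 (L), 59 (J), …
Top 5: H, I, M, P, G.
Total revenue = 137 + 126 + 109 + 107 + 85 = €564.

Total revenue: €564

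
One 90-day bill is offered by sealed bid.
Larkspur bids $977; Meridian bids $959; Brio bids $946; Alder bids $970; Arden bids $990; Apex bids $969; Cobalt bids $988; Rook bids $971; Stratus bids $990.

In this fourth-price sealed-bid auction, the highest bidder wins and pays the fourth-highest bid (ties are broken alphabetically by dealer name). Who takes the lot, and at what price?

Bids ranked: 990 (Arden) > 990 (Stratus) > 988 (Cobalt) > 977 (Larkspur) > 971 (Rook) > 970 (Alder) > …
Tie at $990 → Arden wins by tie-break.
Arden wins; payment is bid #4 in the ranking = $977.

Arden pays $977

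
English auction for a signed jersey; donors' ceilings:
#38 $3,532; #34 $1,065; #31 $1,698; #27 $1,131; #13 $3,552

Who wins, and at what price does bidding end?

#13 wins at $3,532

Rule: the price rises until one bidder remains; the winner pays the price at which the last rival dropped out.
Limits ranked: 3,552 (#13) > 3,532 (#38) > 1,698 (#31) > 1,131 (#27) > 1,065 (#34)
Once the price passes $3,532, only #13 is left; the hammer falls at #38's limit of $3,532.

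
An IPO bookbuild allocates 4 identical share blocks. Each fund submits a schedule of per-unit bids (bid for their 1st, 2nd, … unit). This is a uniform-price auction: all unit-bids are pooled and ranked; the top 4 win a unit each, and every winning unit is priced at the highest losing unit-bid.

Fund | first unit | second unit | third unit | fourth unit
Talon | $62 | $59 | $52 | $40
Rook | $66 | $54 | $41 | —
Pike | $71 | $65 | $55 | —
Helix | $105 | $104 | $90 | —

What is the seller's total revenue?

Total revenue: $264

Pooled unit-bids ranked (top 4): 105 (Helix-1), 104 (Helix-2), 90 (Helix-3), 71 (Pike-1)
First bid not allocated: $66.
Allocation: Helix 3, Pike 1. Every unit priced at $66.
Revenue = 4 × 66 = $264.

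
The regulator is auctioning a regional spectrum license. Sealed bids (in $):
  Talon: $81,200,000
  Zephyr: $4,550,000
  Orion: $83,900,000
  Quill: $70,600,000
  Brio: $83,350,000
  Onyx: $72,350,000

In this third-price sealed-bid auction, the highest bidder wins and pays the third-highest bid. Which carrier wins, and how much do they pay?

Orion pays $81,200,000

Rule: the highest bidder wins and pays the third-highest bid.
Bids in order: 83,900,000 (Orion) > 83,350,000 (Brio) > 81,200,000 (Talon) > 72,350,000 (Onyx) > 70,600,000 (Quill) > 4,550,000 (Zephyr)
Orion wins; payment is bid #3 in the ranking = $81,200,000.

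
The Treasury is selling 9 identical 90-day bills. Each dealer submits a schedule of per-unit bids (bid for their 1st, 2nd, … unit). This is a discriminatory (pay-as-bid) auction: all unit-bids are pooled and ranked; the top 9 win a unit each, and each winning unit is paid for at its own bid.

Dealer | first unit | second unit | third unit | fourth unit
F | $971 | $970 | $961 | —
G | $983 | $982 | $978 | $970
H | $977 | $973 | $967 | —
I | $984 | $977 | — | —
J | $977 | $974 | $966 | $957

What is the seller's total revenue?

All unit-bids, highest first — top 9: 984 (I-1), 983 (G-1), 982 (G-2), 978 (G-3), 977 (H-1), 977 (I-2), 977 (J-1), 974 (J-2), 973 (H-2)
Next rejected bid: $971 (not a price — pay-as-bid).
Each winning unit pays its own bid.
Revenue = 984 + 983 + 982 + 978 + 977 + 977 + 977 + 974 + 973 = $8,805.

Total revenue: $8,805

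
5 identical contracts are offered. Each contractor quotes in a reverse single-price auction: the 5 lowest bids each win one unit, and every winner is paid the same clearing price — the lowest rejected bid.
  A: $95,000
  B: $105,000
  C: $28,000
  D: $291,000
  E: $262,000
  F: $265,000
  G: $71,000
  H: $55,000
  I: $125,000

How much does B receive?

Ordering the bids: 28,000 (C), 55,000 (H), 71,000 (G), 95,000 (A), 105,000 (B), 125,000 (I), 262,000 (E), …
The 5 lowest are C, H, G, A, B.
Lowest unsuccessful bid: $125,000 → clearing price.
B wins → is paid $125,000.

B is paid $125,000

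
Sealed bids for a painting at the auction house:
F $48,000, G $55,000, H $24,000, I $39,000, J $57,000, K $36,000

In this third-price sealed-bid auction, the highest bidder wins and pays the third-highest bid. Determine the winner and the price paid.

J pays $48,000

Bids in order: 57,000 (J) > 55,000 (G) > 48,000 (F) > 39,000 (I) > 36,000 (K) > 24,000 (H)
J is highest; pays the third-highest bid, $48,000.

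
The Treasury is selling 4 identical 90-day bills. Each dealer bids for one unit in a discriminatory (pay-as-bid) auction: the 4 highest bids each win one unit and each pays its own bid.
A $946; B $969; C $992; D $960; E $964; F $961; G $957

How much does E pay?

Sorting: 992 (C), 969 (B), 964 (E), 961 (F), 960 (D), 957 (G), …
The 4 highest are C, B, E, F.
E wins → own bid $964.

E pays $964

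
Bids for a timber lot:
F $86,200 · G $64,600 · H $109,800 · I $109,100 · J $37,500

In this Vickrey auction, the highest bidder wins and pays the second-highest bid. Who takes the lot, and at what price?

Bids ranked: 109,800 (H) > 109,100 (I) > 86,200 (F) > 64,600 (G) > 37,500 (J)
H is highest; pays the second-highest bid, $109,100.

H pays $109,100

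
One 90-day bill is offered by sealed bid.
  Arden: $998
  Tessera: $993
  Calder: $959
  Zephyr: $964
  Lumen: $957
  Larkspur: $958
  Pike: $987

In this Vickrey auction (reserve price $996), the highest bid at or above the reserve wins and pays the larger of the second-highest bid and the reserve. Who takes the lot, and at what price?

Rule: the highest bid at or above the reserve wins and pays the larger of the second-highest bid and the reserve.
Bids in order: 998 (Arden) > 993 (Tessera) > 987 (Pike) > 964 (Zephyr) > 959 (Calder) > 958 (Larkspur) > …
Highest eligible bid: Arden at $998.
Second-highest bid $993 is below the reserve $996, so the reserve binds → payment $996.

Arden pays $996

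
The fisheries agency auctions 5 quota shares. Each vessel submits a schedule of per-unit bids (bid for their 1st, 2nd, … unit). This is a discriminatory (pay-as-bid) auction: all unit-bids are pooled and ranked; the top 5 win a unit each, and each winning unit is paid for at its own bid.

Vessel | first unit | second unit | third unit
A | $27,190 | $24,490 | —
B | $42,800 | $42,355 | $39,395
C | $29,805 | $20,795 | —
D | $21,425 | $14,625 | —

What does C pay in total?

C pays $29,805

All unit-bids, highest first — top 5: 42,800 (B-1), 42,355 (B-2), 39,395 (B-3), 29,805 (C-1), 27,190 (A-1)
Next rejected bid: $24,490 (not a price — pay-as-bid).
C's winning unit-bids: 29,805 = $29,805.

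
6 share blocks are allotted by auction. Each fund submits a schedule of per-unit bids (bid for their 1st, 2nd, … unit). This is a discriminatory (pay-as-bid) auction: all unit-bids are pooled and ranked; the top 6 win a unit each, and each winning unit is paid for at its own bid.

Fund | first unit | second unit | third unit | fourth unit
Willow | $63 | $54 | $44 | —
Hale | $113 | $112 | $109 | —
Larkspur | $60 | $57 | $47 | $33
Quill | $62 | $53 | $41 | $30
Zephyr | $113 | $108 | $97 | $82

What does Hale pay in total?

Hale pays $334

All unit-bids, highest first — top 6: 113 (Hale-1), 113 (Zephyr-1), 112 (Hale-2), 109 (Hale-3), 108 (Zephyr-2), 97 (Zephyr-3)
Next rejected bid: $82 (not a price — pay-as-bid).
Hale's winning unit-bids: 113 + 112 + 109 = $334.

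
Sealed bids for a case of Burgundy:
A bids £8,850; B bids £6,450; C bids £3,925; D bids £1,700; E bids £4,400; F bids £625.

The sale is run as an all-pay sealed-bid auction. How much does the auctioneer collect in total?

Bids ranked: 8,850 (A) > 6,450 (B) > 4,400 (E) > 3,925 (C) > 1,700 (D) > 625 (F)
Every bidder forfeits their bid regardless of winning.
Revenue = 8,850 + 6,450 + 3,925 + 1,700 + 4,400 + 625 = £25,950.

Total revenue: £25,950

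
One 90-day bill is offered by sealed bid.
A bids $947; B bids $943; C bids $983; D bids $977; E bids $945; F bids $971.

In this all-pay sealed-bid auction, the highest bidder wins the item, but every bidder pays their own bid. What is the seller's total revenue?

Total revenue: $5,766

Bids ranked: 983 (C) > 977 (D) > 971 (F) > 947 (A) > 945 (E) > 943 (B)
C wins with the top bid; all bids are sunk regardless.
Every bidder forfeits their bid regardless of winning.
Revenue = 947 + 943 + 983 + 977 + 945 + 971 = $5,766.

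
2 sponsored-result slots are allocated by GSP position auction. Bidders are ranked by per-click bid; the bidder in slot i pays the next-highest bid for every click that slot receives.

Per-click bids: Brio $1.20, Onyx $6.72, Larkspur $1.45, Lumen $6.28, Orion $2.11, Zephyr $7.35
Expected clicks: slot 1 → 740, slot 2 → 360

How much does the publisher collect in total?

Total revenue: $7233.60

Sorting advertisers: $7.35 (Zephyr) > $6.72 (Onyx) > $6.28 (Lumen) > …
Slot 1: Zephyr pays $6.72 × 740 = $4972.80
Slot 2: Onyx pays $6.28 × 360 = $2260.80
Total = $7233.60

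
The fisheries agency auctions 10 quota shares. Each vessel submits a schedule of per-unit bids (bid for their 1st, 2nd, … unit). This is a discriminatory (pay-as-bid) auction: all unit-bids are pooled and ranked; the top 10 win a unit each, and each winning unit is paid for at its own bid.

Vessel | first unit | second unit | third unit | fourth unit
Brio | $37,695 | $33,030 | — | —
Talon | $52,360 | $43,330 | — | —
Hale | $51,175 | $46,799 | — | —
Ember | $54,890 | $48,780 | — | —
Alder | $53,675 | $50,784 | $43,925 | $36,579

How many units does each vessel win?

Alder 3, Brio 1, Ember 2, Hale 2, Talon 2

Pooled unit-bids ranked (top 10): 54,890 (Ember-1), 53,675 (Alder-1), 52,360 (Talon-1), 51,175 (Hale-1), 50,784 (Alder-2), 48,780 (Ember-2), 46,799 (Hale-2), 43,925 (Alder-3), 43,330 (Talon-2), 37,695 (Brio-1)
Next rejected bid: $36,579 (not a price — pay-as-bid).
Allocation: Alder 3, Brio 1, Ember 2, Hale 2, Talon 2.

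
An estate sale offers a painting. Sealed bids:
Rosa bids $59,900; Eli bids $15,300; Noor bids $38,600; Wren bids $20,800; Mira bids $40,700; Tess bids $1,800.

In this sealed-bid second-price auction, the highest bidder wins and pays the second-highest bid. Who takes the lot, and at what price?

Bids in order: 59,900 (Rosa) > 40,700 (Mira) > 38,600 (Noor) > 20,800 (Wren) > 15,300 (Eli) > 1,800 (Tess)
Rosa wins with the highest bid; price is set by the runner-up at $40,700.

Rosa pays $40,700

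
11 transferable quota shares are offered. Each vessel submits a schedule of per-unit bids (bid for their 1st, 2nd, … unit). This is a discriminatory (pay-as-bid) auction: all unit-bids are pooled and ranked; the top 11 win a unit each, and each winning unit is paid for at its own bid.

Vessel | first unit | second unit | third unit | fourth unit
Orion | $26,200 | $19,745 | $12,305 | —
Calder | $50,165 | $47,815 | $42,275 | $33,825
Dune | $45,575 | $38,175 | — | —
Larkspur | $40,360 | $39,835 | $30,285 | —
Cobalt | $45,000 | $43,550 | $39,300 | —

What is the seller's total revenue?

Total revenue: $465,875

Pooled unit-bids ranked (top 11): 50,165 (Calder-1), 47,815 (Calder-2), 45,575 (Dune-1), 45,000 (Cobalt-1), 43,550 (Cobalt-2), 42,275 (Calder-3), 40,360 (Larkspur-1), 39,835 (Larkspur-2), 39,300 (Cobalt-3), 38,175 (Dune-2), 33,825 (Calder-4)
Next rejected bid: $30,285 (not a price — pay-as-bid).
Each winning unit pays its own bid.
Revenue = 50,165 + 47,815 + 45,575 + 45,000 + 43,550 + 42,275 + 40,360 + 39,835 + 39,300 + 38,175 + 33,825 = $465,875.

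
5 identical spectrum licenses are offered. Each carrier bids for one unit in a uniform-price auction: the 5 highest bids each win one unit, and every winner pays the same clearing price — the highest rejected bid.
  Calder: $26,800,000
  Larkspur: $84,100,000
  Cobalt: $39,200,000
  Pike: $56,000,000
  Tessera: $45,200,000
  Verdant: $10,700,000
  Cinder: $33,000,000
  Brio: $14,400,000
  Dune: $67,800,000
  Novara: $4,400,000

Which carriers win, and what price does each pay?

Sorting: 84,100,000 (Larkspur), 67,800,000 (Dune), 56,000,000 (Pike), 45,200,000 (Tessera), 39,200,000 (Cobalt), 33,000,000 (Cinder), 26,800,000 (Calder), …
Top 5: Larkspur, Dune, Pike, Tessera, Cobalt.
Highest unsuccessful bid: $33,000,000 → clearing price.

Larkspur, Dune, Pike, Tessera, Cobalt; each pays $33,000,000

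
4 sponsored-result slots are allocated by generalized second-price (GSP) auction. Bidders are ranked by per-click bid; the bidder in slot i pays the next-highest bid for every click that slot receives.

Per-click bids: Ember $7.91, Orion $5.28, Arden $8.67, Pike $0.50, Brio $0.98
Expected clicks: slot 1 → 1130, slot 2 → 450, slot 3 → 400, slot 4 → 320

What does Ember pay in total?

Ember pays $2376.00

Sorting advertisers: $8.67 (Arden) > $7.91 (Ember) > $5.28 (Orion) > $0.98 (Brio) > $0.50 (Pike)
Ember holds slot 2 → pays next bid $5.28 × 450 clicks = $2376.00.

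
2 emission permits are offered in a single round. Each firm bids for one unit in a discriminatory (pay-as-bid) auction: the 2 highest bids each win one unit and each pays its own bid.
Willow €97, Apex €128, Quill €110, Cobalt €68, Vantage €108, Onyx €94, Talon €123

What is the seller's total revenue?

Bids ranked high→low: 128 (Apex), 123 (Talon), 110 (Quill), 108 (Vantage), …
The 2 highest are Apex, Talon.
Total revenue = 128 + 123 = €251.

Total revenue: €251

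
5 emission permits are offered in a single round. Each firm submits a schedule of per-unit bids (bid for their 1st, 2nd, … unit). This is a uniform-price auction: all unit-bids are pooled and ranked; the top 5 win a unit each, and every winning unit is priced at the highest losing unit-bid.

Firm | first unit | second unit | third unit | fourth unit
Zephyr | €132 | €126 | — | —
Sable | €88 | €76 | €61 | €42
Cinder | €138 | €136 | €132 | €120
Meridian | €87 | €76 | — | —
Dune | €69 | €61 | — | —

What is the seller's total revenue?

Total revenue: €600

All unit-bids, highest first — top 5: 138 (Cinder-1), 136 (Cinder-2), 132 (Zephyr-1), 132 (Cinder-3), 126 (Zephyr-2)
Highest rejected unit-bid = €120.
Allocation: Cinder 3, Zephyr 2. Every unit priced at €120.
Revenue = 5 × 120 = €600.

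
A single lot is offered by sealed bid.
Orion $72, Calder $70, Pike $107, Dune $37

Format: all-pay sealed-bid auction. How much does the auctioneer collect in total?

Total revenue: $286

Rule: the highest bidder wins the item, but every bidder pays their own bid.
Bids in order: 107 (Pike) > 72 (Orion) > 70 (Calder) > 37 (Dune)
Every bidder forfeits their bid regardless of winning.
Revenue = 72 + 70 + 107 + 37 = $286.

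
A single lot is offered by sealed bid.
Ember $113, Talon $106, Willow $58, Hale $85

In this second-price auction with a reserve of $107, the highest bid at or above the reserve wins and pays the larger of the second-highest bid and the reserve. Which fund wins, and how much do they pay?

Ember pays $107

Bids in order: 113 (Ember) > 106 (Talon) > 85 (Hale) > 58 (Willow)
Highest eligible bid: Ember at $113.
max(second-highest $106, reserve $107) = $107.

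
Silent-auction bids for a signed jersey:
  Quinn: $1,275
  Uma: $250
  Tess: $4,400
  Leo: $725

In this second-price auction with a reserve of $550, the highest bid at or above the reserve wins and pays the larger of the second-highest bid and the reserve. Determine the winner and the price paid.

Tess pays $1,275

Sorting bids: 4,400 (Tess) > 1,275 (Quinn) > 725 (Leo) > 250 (Uma)
Tess has the top bid at or above the reserve ($4,400).
max(second-highest $1,275, reserve $550) = $1,275; the reserve does not bind.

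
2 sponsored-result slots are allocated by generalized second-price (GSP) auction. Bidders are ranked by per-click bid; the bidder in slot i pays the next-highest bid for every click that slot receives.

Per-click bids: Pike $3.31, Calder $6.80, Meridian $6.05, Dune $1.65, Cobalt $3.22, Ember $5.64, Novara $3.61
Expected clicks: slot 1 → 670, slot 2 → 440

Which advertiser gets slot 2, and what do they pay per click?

Meridian; $5.64 per click

Per-click bids in order: $6.80 (Calder) > $6.05 (Meridian) > $5.64 (Ember) > …
Slot 2 goes to the second-ranked bidder, Meridian, who pays the next bid down: $5.64/click.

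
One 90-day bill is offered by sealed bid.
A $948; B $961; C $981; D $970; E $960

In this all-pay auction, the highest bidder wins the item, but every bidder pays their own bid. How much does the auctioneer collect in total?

Total revenue: $4,820

Rule: the highest bidder wins the item, but every bidder pays their own bid.
Bids in order: 981 (C) > 970 (D) > 961 (B) > 960 (E) > 948 (A)
C wins with the top bid; all bids are sunk regardless.
Every bidder forfeits their bid regardless of winning.
Revenue = 948 + 961 + 981 + 970 + 960 = $4,820.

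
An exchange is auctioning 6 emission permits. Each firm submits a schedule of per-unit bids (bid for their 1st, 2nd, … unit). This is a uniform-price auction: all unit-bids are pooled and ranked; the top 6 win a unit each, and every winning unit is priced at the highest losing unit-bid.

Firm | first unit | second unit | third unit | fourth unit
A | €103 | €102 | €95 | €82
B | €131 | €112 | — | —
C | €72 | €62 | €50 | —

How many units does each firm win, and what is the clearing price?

All unit-bids, highest first — top 6: 131 (B-1), 112 (B-2), 103 (A-1), 102 (A-2), 95 (A-3), 82 (A-4)
Highest rejected unit-bid = €72.
Allocation: A 4, B 2.

A 4, B 2; clearing price €72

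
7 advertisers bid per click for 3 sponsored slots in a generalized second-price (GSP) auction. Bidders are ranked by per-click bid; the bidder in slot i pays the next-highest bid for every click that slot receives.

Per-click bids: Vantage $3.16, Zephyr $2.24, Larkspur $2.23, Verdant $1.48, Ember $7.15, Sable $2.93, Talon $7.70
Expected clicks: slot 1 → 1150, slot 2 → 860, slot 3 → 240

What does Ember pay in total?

Ember pays $2717.60

Per-click bids in order: $7.70 (Talon) > $7.15 (Ember) > $3.16 (Vantage) > $2.93 (Sable) > …
Ember holds slot 2 → pays next bid $3.16 × 860 clicks = $2717.60.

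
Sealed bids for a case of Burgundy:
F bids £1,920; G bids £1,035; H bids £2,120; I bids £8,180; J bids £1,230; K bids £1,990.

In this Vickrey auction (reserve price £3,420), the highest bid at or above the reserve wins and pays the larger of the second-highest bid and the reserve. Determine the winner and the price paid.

Sorting bids: 8,180 (I) > 2,120 (H) > 1,990 (K) > 1,920 (F) > 1,230 (J) > 1,035 (G)
Highest eligible bid: I at £8,180.
Second-highest bid £2,120 is below the reserve £3,420, so the reserve binds → payment £3,420.

I pays £3,420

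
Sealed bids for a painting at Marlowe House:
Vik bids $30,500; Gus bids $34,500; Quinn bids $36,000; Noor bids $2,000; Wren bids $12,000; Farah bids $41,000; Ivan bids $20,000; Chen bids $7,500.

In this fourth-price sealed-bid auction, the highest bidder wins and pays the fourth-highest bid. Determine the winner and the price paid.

Bids ranked: 41,000 (Farah) > 36,000 (Quinn) > 34,500 (Gus) > 30,500 (Vik) > 20,000 (Ivan) > 12,000 (Wren) > …
Farah wins; payment is bid #4 in the ranking = $30,500.

Farah pays $30,500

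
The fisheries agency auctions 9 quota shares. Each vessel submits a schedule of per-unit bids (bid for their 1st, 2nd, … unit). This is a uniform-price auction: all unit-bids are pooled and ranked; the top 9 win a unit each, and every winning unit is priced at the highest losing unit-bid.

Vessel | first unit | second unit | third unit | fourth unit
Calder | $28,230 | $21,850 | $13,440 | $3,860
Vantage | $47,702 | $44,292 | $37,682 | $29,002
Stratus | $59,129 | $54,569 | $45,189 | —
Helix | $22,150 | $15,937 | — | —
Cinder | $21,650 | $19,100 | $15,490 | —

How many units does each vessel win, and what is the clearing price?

Calder 1, Helix 1, Stratus 3, Vantage 4; clearing price $21,850

Pooled unit-bids ranked (top 9): 59,129 (Stratus-1), 54,569 (Stratus-2), 47,702 (Vantage-1), 45,189 (Stratus-3), 44,292 (Vantage-2), 37,682 (Vantage-3), 29,002 (Vantage-4), 28,230 (Calder-1), 22,150 (Helix-1)
The (k+1)-th unit-bid is $21,850.
Allocation: Calder 1, Helix 1, Stratus 3, Vantage 4.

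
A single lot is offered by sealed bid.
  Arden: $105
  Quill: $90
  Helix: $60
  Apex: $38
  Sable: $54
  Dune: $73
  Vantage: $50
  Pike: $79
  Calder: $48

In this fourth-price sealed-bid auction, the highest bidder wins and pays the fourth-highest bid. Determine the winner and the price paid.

Arden pays $73

Fourth-price sealed-bid auction: the highest bidder wins and pays the fourth-highest bid.
Bids ranked: 105 (Arden) > 90 (Quill) > 79 (Pike) > 73 (Dune) > 60 (Helix) > 54 (Sable) > …
Arden is highest; pays the fourth-highest bid, $73.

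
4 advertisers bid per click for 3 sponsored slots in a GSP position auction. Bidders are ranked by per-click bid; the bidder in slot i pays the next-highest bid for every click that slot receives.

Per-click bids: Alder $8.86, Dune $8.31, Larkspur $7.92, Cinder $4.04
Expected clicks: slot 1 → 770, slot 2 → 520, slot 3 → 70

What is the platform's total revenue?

Per-click bids in order: $8.86 (Alder) > $8.31 (Dune) > $7.92 (Larkspur) > $4.04 (Cinder)
Slot 1: Alder pays $8.31 × 770 = $6398.70
Slot 2: Dune pays $7.92 × 520 = $4118.40
Slot 3: Larkspur pays $4.04 × 70 = $282.80
Total = $10799.90

Total revenue: $10799.90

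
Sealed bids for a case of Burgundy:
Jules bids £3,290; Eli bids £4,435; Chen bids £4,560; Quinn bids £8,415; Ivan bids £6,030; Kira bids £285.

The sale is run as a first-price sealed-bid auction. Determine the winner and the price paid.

Quinn pays £8,415

Sorting bids: 8,415 (Quinn) > 6,030 (Ivan) > 4,560 (Chen) > 4,435 (Eli) > 3,290 (Jules) > 285 (Kira)
Quinn is highest → pays own bid, £8,415.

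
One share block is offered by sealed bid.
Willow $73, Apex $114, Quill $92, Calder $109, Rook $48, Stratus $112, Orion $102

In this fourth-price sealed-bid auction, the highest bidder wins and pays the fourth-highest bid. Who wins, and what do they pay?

Apex pays $102

Sorting bids: 114 (Apex) > 112 (Stratus) > 109 (Calder) > 102 (Orion) > 92 (Quill) > 73 (Willow) > …
Apex wins; payment is bid #4 in the ranking = $102.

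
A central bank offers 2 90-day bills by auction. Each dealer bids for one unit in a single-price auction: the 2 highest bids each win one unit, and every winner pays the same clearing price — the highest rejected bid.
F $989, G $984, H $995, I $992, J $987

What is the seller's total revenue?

Ordering the bids: 995 (H), 992 (I), 989 (F), 987 (J), …
Top 2: H, I.
Highest unsuccessful bid: $989 → clearing price.
Total revenue = 2 × $989 = $1,978.

Total revenue: $1,978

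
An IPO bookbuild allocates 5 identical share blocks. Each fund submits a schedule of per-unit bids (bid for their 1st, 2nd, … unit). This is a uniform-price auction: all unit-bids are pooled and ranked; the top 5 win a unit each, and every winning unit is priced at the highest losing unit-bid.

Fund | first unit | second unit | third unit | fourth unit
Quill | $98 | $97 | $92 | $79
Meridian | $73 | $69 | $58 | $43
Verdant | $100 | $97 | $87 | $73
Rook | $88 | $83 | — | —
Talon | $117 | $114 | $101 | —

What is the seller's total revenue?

Total revenue: $485

Merging the schedules and taking the best 5: 117 (Talon-1), 114 (Talon-2), 101 (Talon-3), 100 (Verdant-1), 98 (Quill-1)
First bid not allocated: $97.
Allocation: Quill 1, Talon 3, Verdant 1. Every unit priced at $97.
Revenue = 5 × 97 = $485.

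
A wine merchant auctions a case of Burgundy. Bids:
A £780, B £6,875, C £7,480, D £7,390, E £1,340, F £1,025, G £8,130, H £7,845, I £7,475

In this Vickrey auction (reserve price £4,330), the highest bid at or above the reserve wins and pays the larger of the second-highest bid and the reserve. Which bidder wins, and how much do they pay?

Vickrey auction (reserve price £4,330): the highest bid at or above the reserve wins and pays the larger of the second-highest bid and the reserve.
Bids in order: 8,130 (G) > 7,845 (H) > 7,480 (C) > 7,475 (I) > 7,390 (D) > 6,875 (B) > …
Highest eligible bid: G at £8,130.
Second-highest bid £7,845 exceeds the reserve £4,330 → payment £7,845.

G pays £7,845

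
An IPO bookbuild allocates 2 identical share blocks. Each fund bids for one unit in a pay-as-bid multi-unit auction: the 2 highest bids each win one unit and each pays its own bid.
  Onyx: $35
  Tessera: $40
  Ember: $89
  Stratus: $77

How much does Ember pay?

Ember pays $89

Bids ranked high→low: 89 (Ember), 77 (Stratus), 40 (Tessera), 35 (Onyx)
The 2 highest are Ember, Stratus.
Ember wins → own bid $89.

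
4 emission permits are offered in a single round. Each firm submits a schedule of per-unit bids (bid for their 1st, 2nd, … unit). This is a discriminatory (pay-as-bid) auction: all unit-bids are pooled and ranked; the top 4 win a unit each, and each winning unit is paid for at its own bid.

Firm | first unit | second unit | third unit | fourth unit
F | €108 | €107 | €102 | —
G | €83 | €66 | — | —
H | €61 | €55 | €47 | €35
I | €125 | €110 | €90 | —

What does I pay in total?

Pooled unit-bids ranked (top 4): 125 (I-1), 110 (I-2), 108 (F-1), 107 (F-2)
Next rejected bid: €102 (not a price — pay-as-bid).
I's winning unit-bids: 125 + 110 = €235.

I pays €235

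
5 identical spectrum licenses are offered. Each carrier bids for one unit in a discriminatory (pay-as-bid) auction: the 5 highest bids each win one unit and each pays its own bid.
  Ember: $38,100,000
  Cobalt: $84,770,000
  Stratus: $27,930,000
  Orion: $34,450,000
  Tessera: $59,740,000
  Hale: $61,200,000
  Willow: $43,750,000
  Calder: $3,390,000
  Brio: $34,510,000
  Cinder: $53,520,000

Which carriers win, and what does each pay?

Cobalt $84,770,000, Hale $61,200,000, Tessera $59,740,000, Cinder $53,520,000, Willow $43,750,000

Sorting: 84,770,000 (Cobalt), 61,200,000 (Hale), 59,740,000 (Tessera), 53,520,000 (Cinder), 43,750,000 (Willow), 38,100,000 (Ember), 34,510,000 (Brio), …
Winners (5 units): Cobalt, Hale, Tessera, Cinder, Willow.
Each winner pays its own bid: Cobalt $84,770,000, Hale $61,200,000, Tessera $59,740,000, Cinder $53,520,000, Willow $43,750,000.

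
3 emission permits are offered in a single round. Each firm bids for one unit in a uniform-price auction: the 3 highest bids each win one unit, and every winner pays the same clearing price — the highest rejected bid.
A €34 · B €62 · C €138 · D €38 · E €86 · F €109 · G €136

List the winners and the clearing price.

Ordering the bids: 138 (C), 136 (G), 109 (F), 86 (E), 62 (B), …
Winners (3 units): C, G, F.
First losing bid is E's €86, which sets the uniform price.

C, G, F; each pays €86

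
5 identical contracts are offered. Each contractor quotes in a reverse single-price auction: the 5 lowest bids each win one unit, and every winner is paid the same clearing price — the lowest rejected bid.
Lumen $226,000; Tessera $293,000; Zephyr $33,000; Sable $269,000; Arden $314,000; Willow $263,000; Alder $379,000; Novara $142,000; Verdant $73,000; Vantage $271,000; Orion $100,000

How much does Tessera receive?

Tessera is paid $0

Bids ranked low→high: 33,000 (Zephyr), 73,000 (Verdant), 100,000 (Orion), 142,000 (Novara), 226,000 (Lumen), 263,000 (Willow), 269,000 (Sable), …
The 5 lowest are Zephyr, Verdant, Orion, Novara, Lumen.
First losing bid is Willow's $263,000, which sets the uniform price.
Tessera does not win → is paid $0.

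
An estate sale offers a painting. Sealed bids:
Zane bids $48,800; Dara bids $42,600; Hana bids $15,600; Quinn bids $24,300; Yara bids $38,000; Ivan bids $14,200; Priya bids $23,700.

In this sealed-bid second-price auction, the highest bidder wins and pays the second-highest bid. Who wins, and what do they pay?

Zane pays $42,600

Rule: the highest bidder wins and pays the second-highest bid.
Bids in order: 48,800 (Zane) > 42,600 (Dara) > 38,000 (Yara) > 24,300 (Quinn) > 23,700 (Priya) > 15,600 (Hana) > …
Zane is highest; pays the second-highest bid, $42,600.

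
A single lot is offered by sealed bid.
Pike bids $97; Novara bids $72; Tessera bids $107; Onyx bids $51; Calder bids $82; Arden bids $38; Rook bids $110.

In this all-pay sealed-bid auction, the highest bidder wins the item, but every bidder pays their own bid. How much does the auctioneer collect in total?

Total revenue: $557

Bids in order: 110 (Rook) > 107 (Tessera) > 97 (Pike) > 82 (Calder) > 72 (Novara) > 51 (Onyx) > …
Rook wins with the top bid; all bids are sunk regardless.
Every bidder forfeits their bid regardless of winning.
Revenue = 97 + 72 + 107 + 51 + 82 + 38 + 110 = $557.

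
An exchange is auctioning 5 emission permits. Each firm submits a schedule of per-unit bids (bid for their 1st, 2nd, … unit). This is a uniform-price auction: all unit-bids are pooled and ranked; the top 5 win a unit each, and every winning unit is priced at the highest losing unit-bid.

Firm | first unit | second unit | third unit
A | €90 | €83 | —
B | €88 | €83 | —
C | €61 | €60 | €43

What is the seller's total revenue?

Total revenue: €300

Merging the schedules and taking the best 5: 90 (A-1), 88 (B-1), 83 (A-2), 83 (B-2), 61 (C-1)
The (k+1)-th unit-bid is €60.
Allocation: A 2, B 2, C 1. Every unit priced at €60.
Revenue = 5 × 60 = €300.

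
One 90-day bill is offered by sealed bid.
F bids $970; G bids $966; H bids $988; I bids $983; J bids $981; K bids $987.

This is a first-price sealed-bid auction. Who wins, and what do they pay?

H pays $988

First-price sealed-bid auction: the highest bidder wins and pays their own bid.
Bids in order: 988 (H) > 987 (K) > 983 (I) > 981 (J) > 970 (F) > 966 (G)
First-price: H pays what they bid, $988.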